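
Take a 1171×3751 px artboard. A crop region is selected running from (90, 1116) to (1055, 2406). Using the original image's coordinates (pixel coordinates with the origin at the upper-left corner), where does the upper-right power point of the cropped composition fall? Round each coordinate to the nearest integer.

(733, 1546)

Crop width = 1055 − 90 = 965 px; one third is 321.67 px.
Crop height = 2406 − 1116 = 1290 px; one third is 430.00 px.
The upper-right point is two-thirds across and one-third down within the crop:
x = 90 + 2 × 321.67 ≈ 733; y = 1116 + 1 × 430.00 ≈ 1546.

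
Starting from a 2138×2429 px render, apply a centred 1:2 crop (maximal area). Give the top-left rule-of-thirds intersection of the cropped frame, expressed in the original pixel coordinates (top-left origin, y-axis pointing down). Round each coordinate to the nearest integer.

2138/2429 > 1/2, so the 1:2 crop keeps the full height 2429 and trims width to 2429 × 1/2 = 1214.50 px.
Left offset = (2138 − 1214.50)/2 = 461.75 px; top offset = 0.
Top-left is one-third across and one-third down within the crop:
x = 461.75 + 1 × 1214.50/3 ≈ 867; y = 0.00 + 1 × 2429.00/3 ≈ 810.

(867, 810)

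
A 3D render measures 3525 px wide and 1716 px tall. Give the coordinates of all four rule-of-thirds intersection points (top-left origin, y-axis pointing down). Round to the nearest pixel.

One third of 3525 is 1175; one third of 1716 is 572.
Vertical third lines at x = 1175 and x = 2350; horizontal third lines at y = 572 and y = 1144.

(1175, 572), (2350, 572), (1175, 1144), (2350, 1144)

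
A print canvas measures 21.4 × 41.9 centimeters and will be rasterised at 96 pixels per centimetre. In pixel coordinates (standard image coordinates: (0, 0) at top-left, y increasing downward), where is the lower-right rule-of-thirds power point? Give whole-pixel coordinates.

In pixels the canvas is 21.4 × 96 = 2054.4 wide and 41.9 × 96 = 4022.4 tall.
The lower-right point is two-thirds across and two-thirds down:
x = 2 × 2054.4/3 ≈ 1370; y = 2 × 4022.4/3 ≈ 2682.

(1370, 2682)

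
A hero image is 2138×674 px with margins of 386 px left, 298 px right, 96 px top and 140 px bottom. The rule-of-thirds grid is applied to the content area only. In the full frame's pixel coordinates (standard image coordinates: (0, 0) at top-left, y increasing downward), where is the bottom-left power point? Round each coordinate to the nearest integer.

x = 871 px, y = 388 px

Content width = 2138 − 386 − 298 = 1454 px; content height = 674 − 96 − 140 = 438 px.
Bottom-left is one-third across and two-thirds down within the content area.
x = 386 + 1 × 1454/3 = 386 + 484.67 ≈ 871
y = 96 + 2 × 438/3 = 96 + 292.00 ≈ 388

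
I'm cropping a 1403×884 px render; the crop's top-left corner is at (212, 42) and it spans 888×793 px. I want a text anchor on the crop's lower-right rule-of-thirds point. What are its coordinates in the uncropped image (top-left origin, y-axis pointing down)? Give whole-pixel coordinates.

One third of the crop width 888 is 296.00 px.
One third of the crop height 793 is 264.33 px.
The lower-right point is two-thirds across and two-thirds down within the crop:
x = 212 + 2 × 296.00 ≈ 804; y = 42 + 2 × 264.33 ≈ 571.

x = 804 px, y = 571 px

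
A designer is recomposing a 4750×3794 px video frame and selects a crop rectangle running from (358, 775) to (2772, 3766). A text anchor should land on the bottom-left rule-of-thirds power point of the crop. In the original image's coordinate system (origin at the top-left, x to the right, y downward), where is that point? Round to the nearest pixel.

x = 1163 px, y = 2769 px

Crop width = 2772 − 358 = 2414 px; one third is 804.67 px.
Crop height = 3766 − 775 = 2991 px; one third is 997.00 px.
The bottom-left point is one-third across and two-thirds down within the crop:
x = 358 + 1 × 804.67 ≈ 1163; y = 775 + 2 × 997.00 ≈ 2769.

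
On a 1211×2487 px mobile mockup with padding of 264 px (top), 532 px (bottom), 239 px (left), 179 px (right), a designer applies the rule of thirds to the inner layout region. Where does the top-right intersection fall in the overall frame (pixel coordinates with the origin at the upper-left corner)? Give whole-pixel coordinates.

Content width = 1211 − 239 − 179 = 793 px; content height = 2487 − 264 − 532 = 1691 px.
Top-right is two-thirds across and one-third down within the inner layout region.
x = 239 + 2 × 793/3 = 239 + 528.67 ≈ 768
y = 264 + 1 × 1691/3 = 264 + 563.67 ≈ 828

(768, 828)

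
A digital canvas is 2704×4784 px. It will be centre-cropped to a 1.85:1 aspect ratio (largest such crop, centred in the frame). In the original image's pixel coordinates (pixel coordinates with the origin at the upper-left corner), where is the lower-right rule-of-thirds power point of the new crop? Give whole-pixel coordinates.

x = 1803 px, y = 2636 px

2704/4784 < 1.85/1, so the 1.85:1 crop keeps the full width 2704 and trims height to 2704 × 1/1.85 = 1461.62 px.
Top offset = (4784 − 1461.62)/2 = 1661.19 px; left offset = 0.
Lower-right is two-thirds across and two-thirds down within the crop:
x = 0.00 + 2 × 2704.00/3 ≈ 1803; y = 1661.19 + 2 × 1461.62/3 ≈ 2636.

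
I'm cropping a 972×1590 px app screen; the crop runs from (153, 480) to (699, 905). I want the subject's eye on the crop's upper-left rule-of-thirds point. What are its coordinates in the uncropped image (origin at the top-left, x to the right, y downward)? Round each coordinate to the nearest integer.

Crop width = 699 − 153 = 546 px; one third is 182.00 px.
Crop height = 905 − 480 = 425 px; one third is 141.67 px.
The upper-left point is one-third across and one-third down within the crop:
x = 153 + 1 × 182.00 ≈ 335; y = 480 + 1 × 141.67 ≈ 622.

(335, 622)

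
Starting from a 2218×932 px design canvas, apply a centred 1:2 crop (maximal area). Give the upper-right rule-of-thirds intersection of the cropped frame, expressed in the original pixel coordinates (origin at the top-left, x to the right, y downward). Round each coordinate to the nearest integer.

(1187, 311)

2218/932 > 1/2, so the 1:2 crop keeps the full height 932 and trims width to 932 × 1/2 = 466.00 px.
Left offset = (2218 − 466.00)/2 = 876.00 px; top offset = 0.
Upper-right is two-thirds across and one-third down within the crop:
x = 876.00 + 2 × 466.00/3 ≈ 1187; y = 0.00 + 1 × 932.00/3 ≈ 311.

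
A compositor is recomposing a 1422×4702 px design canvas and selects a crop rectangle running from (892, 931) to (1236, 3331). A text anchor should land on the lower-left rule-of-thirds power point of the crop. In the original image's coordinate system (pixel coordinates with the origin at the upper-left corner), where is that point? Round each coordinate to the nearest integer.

x = 1007 px, y = 2531 px

Crop width = 1236 − 892 = 344 px; one third is 114.67 px.
Crop height = 3331 − 931 = 2400 px; one third is 800.00 px.
The lower-left point is one-third across and two-thirds down within the crop:
x = 892 + 1 × 114.67 ≈ 1007; y = 931 + 2 × 800.00 ≈ 2531.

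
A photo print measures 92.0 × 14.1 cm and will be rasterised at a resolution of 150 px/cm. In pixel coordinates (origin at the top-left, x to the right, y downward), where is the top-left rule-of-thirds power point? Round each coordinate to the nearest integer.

x = 4600 px, y = 705 px

In pixels the canvas is 92.0 × 150 = 13800 wide and 14.1 × 150 = 2115 tall.
The top-left point is one-third across and one-third down:
x = 1 × 13800/3 ≈ 4600; y = 1 × 2115/3 ≈ 705.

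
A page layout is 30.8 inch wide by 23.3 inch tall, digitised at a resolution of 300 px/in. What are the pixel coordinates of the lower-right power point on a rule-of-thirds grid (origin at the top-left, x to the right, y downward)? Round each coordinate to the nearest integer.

In pixels the canvas is 30.8 × 300 = 9240 wide and 23.3 × 300 = 6990 tall.
The lower-right point is two-thirds across and two-thirds down:
x = 2 × 9240/3 ≈ 6160; y = 2 × 6990/3 ≈ 4660.

(6160, 4660)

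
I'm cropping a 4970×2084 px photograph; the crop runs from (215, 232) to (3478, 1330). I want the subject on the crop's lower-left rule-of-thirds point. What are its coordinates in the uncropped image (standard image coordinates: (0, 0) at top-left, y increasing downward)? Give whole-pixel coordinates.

Crop width = 3478 − 215 = 3263 px; one third is 1087.67 px.
Crop height = 1330 − 232 = 1098 px; one third is 366.00 px.
The lower-left point is one-third across and two-thirds down within the crop:
x = 215 + 1 × 1087.67 ≈ 1303; y = 232 + 2 × 366.00 ≈ 964.

x = 1303 px, y = 964 px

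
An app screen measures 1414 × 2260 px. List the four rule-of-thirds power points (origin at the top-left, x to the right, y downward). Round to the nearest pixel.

(471, 753), (943, 753), (471, 1507), (943, 1507)

One third of 1414 is 471.33; one third of 2260 is 753.33.
Vertical third lines at x = 471 and x = 943; horizontal third lines at y = 753 and y = 1507.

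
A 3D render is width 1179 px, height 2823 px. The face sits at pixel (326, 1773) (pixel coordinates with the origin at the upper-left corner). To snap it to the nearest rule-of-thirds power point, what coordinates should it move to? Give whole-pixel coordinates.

x = 393 px, y = 1882 px

Third lines: x ∈ {393, 786}, y ∈ {941, 1882}.
326 is closer to x = 393; 1773 is closer to y = 1882.
So the nearest intersection is the lower-left power point.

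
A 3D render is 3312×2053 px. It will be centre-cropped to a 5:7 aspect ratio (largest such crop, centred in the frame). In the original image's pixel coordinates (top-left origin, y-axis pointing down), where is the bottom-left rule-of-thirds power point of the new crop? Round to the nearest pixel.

3312/2053 > 5/7, so the 5:7 crop keeps the full height 2053 and trims width to 2053 × 5/7 = 1466.43 px.
Left offset = (3312 − 1466.43)/2 = 922.79 px; top offset = 0.
Bottom-left is one-third across and two-thirds down within the crop:
x = 922.79 + 1 × 1466.43/3 ≈ 1412; y = 0.00 + 2 × 2053.00/3 ≈ 1369.

x = 1412 px, y = 1369 px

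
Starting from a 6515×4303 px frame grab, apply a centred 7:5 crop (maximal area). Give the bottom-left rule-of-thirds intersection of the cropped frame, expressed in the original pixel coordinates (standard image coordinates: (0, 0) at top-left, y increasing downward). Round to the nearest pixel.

x = 2253 px, y = 2869 px

6515/4303 > 7/5, so the 7:5 crop keeps the full height 4303 and trims width to 4303 × 7/5 = 6024.20 px.
Left offset = (6515 − 6024.20)/2 = 245.40 px; top offset = 0.
Bottom-left is one-third across and two-thirds down within the crop:
x = 245.40 + 1 × 6024.20/3 ≈ 2253; y = 0.00 + 2 × 4303.00/3 ≈ 2869.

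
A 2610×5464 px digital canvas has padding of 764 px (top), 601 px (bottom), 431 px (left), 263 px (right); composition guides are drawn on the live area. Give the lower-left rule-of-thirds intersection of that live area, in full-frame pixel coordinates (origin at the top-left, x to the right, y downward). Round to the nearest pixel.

Content width = 2610 − 431 − 263 = 1916 px; content height = 5464 − 764 − 601 = 4099 px.
Lower-left is one-third across and two-thirds down within the live area.
x = 431 + 1 × 1916/3 = 431 + 638.67 ≈ 1070
y = 764 + 2 × 4099/3 = 764 + 2732.67 ≈ 3497

x = 1070 px, y = 3497 px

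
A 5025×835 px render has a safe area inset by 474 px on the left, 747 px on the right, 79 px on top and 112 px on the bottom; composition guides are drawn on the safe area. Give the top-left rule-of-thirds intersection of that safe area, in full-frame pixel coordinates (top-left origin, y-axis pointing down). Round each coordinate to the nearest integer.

(1742, 294)

Content width = 5025 − 474 − 747 = 3804 px; content height = 835 − 79 − 112 = 644 px.
Top-left is one-third across and one-third down within the safe area.
x = 474 + 1 × 3804/3 = 474 + 1268.00 ≈ 1742
y = 79 + 1 × 644/3 = 79 + 214.67 ≈ 294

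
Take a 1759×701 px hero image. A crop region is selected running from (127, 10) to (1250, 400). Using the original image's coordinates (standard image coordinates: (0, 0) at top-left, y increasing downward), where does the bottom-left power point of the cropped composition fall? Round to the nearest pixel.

Crop width = 1250 − 127 = 1123 px; one third is 374.33 px.
Crop height = 400 − 10 = 390 px; one third is 130.00 px.
The bottom-left point is one-third across and two-thirds down within the crop:
x = 127 + 1 × 374.33 ≈ 501; y = 10 + 2 × 130.00 ≈ 270.

x = 501 px, y = 270 px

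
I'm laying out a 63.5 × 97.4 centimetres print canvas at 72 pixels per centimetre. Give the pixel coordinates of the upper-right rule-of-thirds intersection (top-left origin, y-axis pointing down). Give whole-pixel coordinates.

(3048, 2338)

In pixels the canvas is 63.5 × 72 = 4572 wide and 97.4 × 72 = 7012.8 tall.
The upper-right point is two-thirds across and one-third down:
x = 2 × 4572/3 ≈ 3048; y = 1 × 7012.8/3 ≈ 2338.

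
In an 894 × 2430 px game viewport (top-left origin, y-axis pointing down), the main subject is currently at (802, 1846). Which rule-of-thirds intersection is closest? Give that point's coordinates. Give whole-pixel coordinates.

Third lines: x ∈ {298, 596}, y ∈ {810, 1620}.
802 is closer to x = 596; 1846 is closer to y = 1620.
So the nearest intersection is the lower-right power point.

(596, 1620)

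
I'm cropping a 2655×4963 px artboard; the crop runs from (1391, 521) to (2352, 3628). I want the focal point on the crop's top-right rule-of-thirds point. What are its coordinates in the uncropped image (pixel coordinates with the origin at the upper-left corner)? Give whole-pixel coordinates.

(2032, 1557)

Crop width = 2352 − 1391 = 961 px; one third is 320.33 px.
Crop height = 3628 − 521 = 3107 px; one third is 1035.67 px.
The top-right point is two-thirds across and one-third down within the crop:
x = 1391 + 2 × 320.33 ≈ 2032; y = 521 + 1 × 1035.67 ≈ 1557.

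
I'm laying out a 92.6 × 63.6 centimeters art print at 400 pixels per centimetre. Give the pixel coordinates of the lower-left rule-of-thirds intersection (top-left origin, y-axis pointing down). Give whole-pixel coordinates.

In pixels the canvas is 92.6 × 400 = 37040 wide and 63.6 × 400 = 25440 tall.
The lower-left point is one-third across and two-thirds down:
x = 1 × 37040/3 ≈ 12347; y = 2 × 25440/3 ≈ 16960.

x = 12347 px, y = 16960 px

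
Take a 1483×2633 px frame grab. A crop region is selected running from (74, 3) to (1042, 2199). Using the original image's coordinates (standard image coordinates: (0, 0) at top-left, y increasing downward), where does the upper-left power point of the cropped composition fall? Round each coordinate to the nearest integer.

(397, 735)

Crop width = 1042 − 74 = 968 px; one third is 322.67 px.
Crop height = 2199 − 3 = 2196 px; one third is 732.00 px.
The upper-left point is one-third across and one-third down within the crop:
x = 74 + 1 × 322.67 ≈ 397; y = 3 + 1 × 732.00 ≈ 735.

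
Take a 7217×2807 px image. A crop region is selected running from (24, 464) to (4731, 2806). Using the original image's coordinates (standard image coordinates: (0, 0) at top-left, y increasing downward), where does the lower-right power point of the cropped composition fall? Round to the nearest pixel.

Crop width = 4731 − 24 = 4707 px; one third is 1569.00 px.
Crop height = 2806 − 464 = 2342 px; one third is 780.67 px.
The lower-right point is two-thirds across and two-thirds down within the crop:
x = 24 + 2 × 1569.00 ≈ 3162; y = 464 + 2 × 780.67 ≈ 2025.

x = 3162 px, y = 2025 px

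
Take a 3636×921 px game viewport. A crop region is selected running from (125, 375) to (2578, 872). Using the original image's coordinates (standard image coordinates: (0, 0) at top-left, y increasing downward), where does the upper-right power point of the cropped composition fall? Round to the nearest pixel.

(1760, 541)

Crop width = 2578 − 125 = 2453 px; one third is 817.67 px.
Crop height = 872 − 375 = 497 px; one third is 165.67 px.
The upper-right point is two-thirds across and one-third down within the crop:
x = 125 + 2 × 817.67 ≈ 1760; y = 375 + 1 × 165.67 ≈ 541.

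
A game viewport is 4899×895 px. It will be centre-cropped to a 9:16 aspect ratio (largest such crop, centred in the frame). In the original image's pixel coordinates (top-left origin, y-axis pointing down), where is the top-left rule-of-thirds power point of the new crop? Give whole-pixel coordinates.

4899/895 > 9/16, so the 9:16 crop keeps the full height 895 and trims width to 895 × 9/16 = 503.44 px.
Left offset = (4899 − 503.44)/2 = 2197.78 px; top offset = 0.
Top-left is one-third across and one-third down within the crop:
x = 2197.78 + 1 × 503.44/3 ≈ 2366; y = 0.00 + 1 × 895.00/3 ≈ 298.

x = 2366 px, y = 298 px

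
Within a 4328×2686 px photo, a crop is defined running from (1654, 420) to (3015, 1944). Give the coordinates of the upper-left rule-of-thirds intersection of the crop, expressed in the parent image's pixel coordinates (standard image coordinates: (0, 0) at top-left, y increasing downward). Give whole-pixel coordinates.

x = 2108 px, y = 928 px

Crop width = 3015 − 1654 = 1361 px; one third is 453.67 px.
Crop height = 1944 − 420 = 1524 px; one third is 508.00 px.
The upper-left point is one-third across and one-third down within the crop:
x = 1654 + 1 × 453.67 ≈ 2108; y = 420 + 1 × 508.00 ≈ 928.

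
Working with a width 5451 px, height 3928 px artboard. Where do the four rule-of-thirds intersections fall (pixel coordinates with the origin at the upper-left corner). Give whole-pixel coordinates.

(1817, 1309), (3634, 1309), (1817, 2619), (3634, 2619)

One third of 5451 is 1817; one third of 3928 is 1309.33.
Vertical third lines at x = 1817 and x = 3634; horizontal third lines at y = 1309 and y = 2619.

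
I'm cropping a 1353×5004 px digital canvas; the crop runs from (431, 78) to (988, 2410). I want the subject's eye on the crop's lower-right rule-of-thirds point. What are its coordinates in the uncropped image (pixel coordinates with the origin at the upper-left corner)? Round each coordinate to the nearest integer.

(802, 1633)

Crop width = 988 − 431 = 557 px; one third is 185.67 px.
Crop height = 2410 − 78 = 2332 px; one third is 777.33 px.
The lower-right point is two-thirds across and two-thirds down within the crop:
x = 431 + 2 × 185.67 ≈ 802; y = 78 + 2 × 777.33 ≈ 1633.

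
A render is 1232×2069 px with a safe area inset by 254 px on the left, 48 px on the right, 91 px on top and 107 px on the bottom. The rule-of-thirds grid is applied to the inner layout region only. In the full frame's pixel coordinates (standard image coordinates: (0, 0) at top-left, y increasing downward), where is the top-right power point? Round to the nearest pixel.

Content width = 1232 − 254 − 48 = 930 px; content height = 2069 − 91 − 107 = 1871 px.
Top-right is two-thirds across and one-third down within the inner layout region.
x = 254 + 2 × 930/3 = 254 + 620.00 ≈ 874
y = 91 + 1 × 1871/3 = 91 + 623.67 ≈ 715

x = 874 px, y = 715 px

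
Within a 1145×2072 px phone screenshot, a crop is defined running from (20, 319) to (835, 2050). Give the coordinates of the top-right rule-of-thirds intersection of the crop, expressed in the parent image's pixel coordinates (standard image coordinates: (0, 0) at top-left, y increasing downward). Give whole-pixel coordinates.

Crop width = 835 − 20 = 815 px; one third is 271.67 px.
Crop height = 2050 − 319 = 1731 px; one third is 577.00 px.
The top-right point is two-thirds across and one-third down within the crop:
x = 20 + 2 × 271.67 ≈ 563; y = 319 + 1 × 577.00 ≈ 896.

(563, 896)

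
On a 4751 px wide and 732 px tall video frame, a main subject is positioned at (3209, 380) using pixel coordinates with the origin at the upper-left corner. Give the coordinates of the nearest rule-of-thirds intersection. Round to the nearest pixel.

Third lines: x ∈ {1584, 3167}, y ∈ {244, 488}.
3209 is closer to x = 3167; 380 is closer to y = 488.
So the nearest intersection is the lower-right power point.

(3167, 488)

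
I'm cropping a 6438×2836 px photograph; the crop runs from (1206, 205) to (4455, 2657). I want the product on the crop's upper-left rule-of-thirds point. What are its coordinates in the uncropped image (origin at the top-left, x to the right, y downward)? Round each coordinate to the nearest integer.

(2289, 1022)

Crop width = 4455 − 1206 = 3249 px; one third is 1083.00 px.
Crop height = 2657 − 205 = 2452 px; one third is 817.33 px.
The upper-left point is one-third across and one-third down within the crop:
x = 1206 + 1 × 1083.00 ≈ 2289; y = 205 + 1 × 817.33 ≈ 1022.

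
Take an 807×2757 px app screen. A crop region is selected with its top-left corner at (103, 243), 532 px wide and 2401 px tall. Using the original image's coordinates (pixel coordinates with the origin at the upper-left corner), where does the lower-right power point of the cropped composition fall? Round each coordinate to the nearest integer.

(458, 1844)

One third of the crop width 532 is 177.33 px.
One third of the crop height 2401 is 800.33 px.
The lower-right point is two-thirds across and two-thirds down within the crop:
x = 103 + 2 × 177.33 ≈ 458; y = 243 + 2 × 800.33 ≈ 1844.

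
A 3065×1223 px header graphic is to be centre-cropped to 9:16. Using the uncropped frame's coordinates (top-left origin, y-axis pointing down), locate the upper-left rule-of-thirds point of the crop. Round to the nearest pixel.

x = 1418 px, y = 408 px

3065/1223 > 9/16, so the 9:16 crop keeps the full height 1223 and trims width to 1223 × 9/16 = 687.94 px.
Left offset = (3065 − 687.94)/2 = 1188.53 px; top offset = 0.
Upper-left is one-third across and one-third down within the crop:
x = 1188.53 + 1 × 687.94/3 ≈ 1418; y = 0.00 + 1 × 1223.00/3 ≈ 408.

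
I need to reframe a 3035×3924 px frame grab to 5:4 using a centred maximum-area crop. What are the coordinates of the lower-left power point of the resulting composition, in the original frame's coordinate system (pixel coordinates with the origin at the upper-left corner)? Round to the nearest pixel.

x = 1012 px, y = 2367 px

3035/3924 < 5/4, so the 5:4 crop keeps the full width 3035 and trims height to 3035 × 4/5 = 2428.00 px.
Top offset = (3924 − 2428.00)/2 = 748.00 px; left offset = 0.
Lower-left is one-third across and two-thirds down within the crop:
x = 0.00 + 1 × 3035.00/3 ≈ 1012; y = 748.00 + 2 × 2428.00/3 ≈ 2367.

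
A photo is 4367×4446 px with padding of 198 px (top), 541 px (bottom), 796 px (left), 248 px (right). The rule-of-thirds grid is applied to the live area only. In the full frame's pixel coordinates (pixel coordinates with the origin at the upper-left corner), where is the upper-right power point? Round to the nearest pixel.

Content width = 4367 − 796 − 248 = 3323 px; content height = 4446 − 198 − 541 = 3707 px.
Upper-right is two-thirds across and one-third down within the live area.
x = 796 + 2 × 3323/3 = 796 + 2215.33 ≈ 3011
y = 198 + 1 × 3707/3 = 198 + 1235.67 ≈ 1434

(3011, 1434)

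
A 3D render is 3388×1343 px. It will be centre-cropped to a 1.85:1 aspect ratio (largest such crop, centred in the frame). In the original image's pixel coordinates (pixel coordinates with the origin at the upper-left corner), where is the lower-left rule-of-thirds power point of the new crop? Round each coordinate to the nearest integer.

x = 1280 px, y = 895 px

3388/1343 > 1.85/1, so the 1.85:1 crop keeps the full height 1343 and trims width to 1343 × 1.85/1 = 2484.55 px.
Left offset = (3388 − 2484.55)/2 = 451.72 px; top offset = 0.
Lower-left is one-third across and two-thirds down within the crop:
x = 451.72 + 1 × 2484.55/3 ≈ 1280; y = 0.00 + 2 × 1343.00/3 ≈ 895.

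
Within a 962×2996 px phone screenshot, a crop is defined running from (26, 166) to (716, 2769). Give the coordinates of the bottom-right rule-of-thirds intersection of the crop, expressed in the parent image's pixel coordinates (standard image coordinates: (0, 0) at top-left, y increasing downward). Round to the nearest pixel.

Crop width = 716 − 26 = 690 px; one third is 230.00 px.
Crop height = 2769 − 166 = 2603 px; one third is 867.67 px.
The bottom-right point is two-thirds across and two-thirds down within the crop:
x = 26 + 2 × 230.00 ≈ 486; y = 166 + 2 × 867.67 ≈ 1901.

x = 486 px, y = 1901 px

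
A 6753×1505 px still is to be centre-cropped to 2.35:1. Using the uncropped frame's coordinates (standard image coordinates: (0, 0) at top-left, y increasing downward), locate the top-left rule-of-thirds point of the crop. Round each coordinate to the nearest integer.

(2787, 502)

6753/1505 > 2.35/1, so the 2.35:1 crop keeps the full height 1505 and trims width to 1505 × 2.35/1 = 3536.75 px.
Left offset = (6753 − 3536.75)/2 = 1608.12 px; top offset = 0.
Top-left is one-third across and one-third down within the crop:
x = 1608.12 + 1 × 3536.75/3 ≈ 2787; y = 0.00 + 1 × 1505.00/3 ≈ 502.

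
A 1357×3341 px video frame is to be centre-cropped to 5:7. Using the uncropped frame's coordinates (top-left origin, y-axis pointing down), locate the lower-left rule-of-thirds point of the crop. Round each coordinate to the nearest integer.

(452, 1987)

1357/3341 < 5/7, so the 5:7 crop keeps the full width 1357 and trims height to 1357 × 7/5 = 1899.80 px.
Top offset = (3341 − 1899.80)/2 = 720.60 px; left offset = 0.
Lower-left is one-third across and two-thirds down within the crop:
x = 0.00 + 1 × 1357.00/3 ≈ 452; y = 720.60 + 2 × 1899.80/3 ≈ 1987.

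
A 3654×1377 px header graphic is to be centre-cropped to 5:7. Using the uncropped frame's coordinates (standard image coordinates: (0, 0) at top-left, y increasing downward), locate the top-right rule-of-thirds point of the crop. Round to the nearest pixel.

(1991, 459)

3654/1377 > 5/7, so the 5:7 crop keeps the full height 1377 and trims width to 1377 × 5/7 = 983.57 px.
Left offset = (3654 − 983.57)/2 = 1335.21 px; top offset = 0.
Top-right is two-thirds across and one-third down within the crop:
x = 1335.21 + 2 × 983.57/3 ≈ 1991; y = 0.00 + 1 × 1377.00/3 ≈ 459.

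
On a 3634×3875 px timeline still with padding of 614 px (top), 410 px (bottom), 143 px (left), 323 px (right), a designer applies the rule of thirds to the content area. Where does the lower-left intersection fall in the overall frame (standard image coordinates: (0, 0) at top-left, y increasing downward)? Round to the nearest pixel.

Content width = 3634 − 143 − 323 = 3168 px; content height = 3875 − 614 − 410 = 2851 px.
Lower-left is one-third across and two-thirds down within the content area.
x = 143 + 1 × 3168/3 = 143 + 1056.00 ≈ 1199
y = 614 + 2 × 2851/3 = 614 + 1900.67 ≈ 2515

(1199, 2515)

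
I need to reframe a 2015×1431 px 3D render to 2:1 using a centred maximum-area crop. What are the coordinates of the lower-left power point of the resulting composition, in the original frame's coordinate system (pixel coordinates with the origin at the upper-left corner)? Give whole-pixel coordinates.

x = 672 px, y = 883 px

2015/1431 < 2/1, so the 2:1 crop keeps the full width 2015 and trims height to 2015 × 1/2 = 1007.50 px.
Top offset = (1431 − 1007.50)/2 = 211.75 px; left offset = 0.
Lower-left is one-third across and two-thirds down within the crop:
x = 0.00 + 1 × 2015.00/3 ≈ 672; y = 211.75 + 2 × 1007.50/3 ≈ 883.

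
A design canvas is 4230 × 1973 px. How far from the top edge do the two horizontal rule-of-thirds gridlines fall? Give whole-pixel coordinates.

y = 658 px and y = 1315 px

1973 / 3 = 657.67, so the horizontal lines sit at one and two thirds of 1973.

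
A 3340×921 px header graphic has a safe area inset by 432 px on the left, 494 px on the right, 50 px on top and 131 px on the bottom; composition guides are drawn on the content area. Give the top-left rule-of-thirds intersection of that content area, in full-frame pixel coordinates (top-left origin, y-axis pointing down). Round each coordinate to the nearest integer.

Content width = 3340 − 432 − 494 = 2414 px; content height = 921 − 50 − 131 = 740 px.
Top-left is one-third across and one-third down within the content area.
x = 432 + 1 × 2414/3 = 432 + 804.67 ≈ 1237
y = 50 + 1 × 740/3 = 50 + 246.67 ≈ 297

x = 1237 px, y = 297 px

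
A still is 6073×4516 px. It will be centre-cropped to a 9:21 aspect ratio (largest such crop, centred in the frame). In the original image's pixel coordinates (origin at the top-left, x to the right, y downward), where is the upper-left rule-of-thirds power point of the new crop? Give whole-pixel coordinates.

x = 2714 px, y = 1505 px

6073/4516 > 9/21, so the 9:21 crop keeps the full height 4516 and trims width to 4516 × 9/21 = 1935.43 px.
Left offset = (6073 − 1935.43)/2 = 2068.79 px; top offset = 0.
Upper-left is one-third across and one-third down within the crop:
x = 2068.79 + 1 × 1935.43/3 ≈ 2714; y = 0.00 + 1 × 4516.00/3 ≈ 1505.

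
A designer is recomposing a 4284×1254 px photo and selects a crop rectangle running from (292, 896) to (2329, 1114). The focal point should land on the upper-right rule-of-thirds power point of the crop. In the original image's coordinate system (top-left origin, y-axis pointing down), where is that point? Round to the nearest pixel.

Crop width = 2329 − 292 = 2037 px; one third is 679.00 px.
Crop height = 1114 − 896 = 218 px; one third is 72.67 px.
The upper-right point is two-thirds across and one-third down within the crop:
x = 292 + 2 × 679.00 ≈ 1650; y = 896 + 1 × 72.67 ≈ 969.

x = 1650 px, y = 969 px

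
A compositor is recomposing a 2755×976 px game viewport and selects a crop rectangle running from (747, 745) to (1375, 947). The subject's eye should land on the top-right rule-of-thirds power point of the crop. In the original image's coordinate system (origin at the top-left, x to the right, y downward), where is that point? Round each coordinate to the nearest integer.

Crop width = 1375 − 747 = 628 px; one third is 209.33 px.
Crop height = 947 − 745 = 202 px; one third is 67.33 px.
The top-right point is two-thirds across and one-third down within the crop:
x = 747 + 2 × 209.33 ≈ 1166; y = 745 + 1 × 67.33 ≈ 812.

(1166, 812)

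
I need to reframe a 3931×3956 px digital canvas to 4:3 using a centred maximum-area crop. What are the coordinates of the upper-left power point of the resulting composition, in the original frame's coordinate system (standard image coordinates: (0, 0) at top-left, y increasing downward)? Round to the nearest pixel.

(1310, 1487)

3931/3956 < 4/3, so the 4:3 crop keeps the full width 3931 and trims height to 3931 × 3/4 = 2948.25 px.
Top offset = (3956 − 2948.25)/2 = 503.88 px; left offset = 0.
Upper-left is one-third across and one-third down within the crop:
x = 0.00 + 1 × 3931.00/3 ≈ 1310; y = 503.88 + 1 × 2948.25/3 ≈ 1487.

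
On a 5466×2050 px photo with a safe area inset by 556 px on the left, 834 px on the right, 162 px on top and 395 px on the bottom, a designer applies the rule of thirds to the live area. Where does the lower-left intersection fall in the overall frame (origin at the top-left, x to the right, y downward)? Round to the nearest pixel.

Content width = 5466 − 556 − 834 = 4076 px; content height = 2050 − 162 − 395 = 1493 px.
Lower-left is one-third across and two-thirds down within the live area.
x = 556 + 1 × 4076/3 = 556 + 1358.67 ≈ 1915
y = 162 + 2 × 1493/3 = 162 + 995.33 ≈ 1157

x = 1915 px, y = 1157 px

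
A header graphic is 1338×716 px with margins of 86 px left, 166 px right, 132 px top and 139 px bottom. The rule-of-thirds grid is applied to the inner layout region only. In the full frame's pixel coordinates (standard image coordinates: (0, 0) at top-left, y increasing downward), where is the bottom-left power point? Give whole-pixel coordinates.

(448, 429)

Content width = 1338 − 86 − 166 = 1086 px; content height = 716 − 132 − 139 = 445 px.
Bottom-left is one-third across and two-thirds down within the inner layout region.
x = 86 + 1 × 1086/3 = 86 + 362.00 ≈ 448
y = 132 + 2 × 445/3 = 132 + 296.67 ≈ 429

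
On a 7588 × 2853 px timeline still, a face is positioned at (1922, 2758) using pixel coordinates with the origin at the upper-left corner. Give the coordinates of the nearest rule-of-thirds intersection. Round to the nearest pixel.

x = 2529 px, y = 1902 px

Third lines: x ∈ {2529, 5059}, y ∈ {951, 1902}.
1922 is closer to x = 2529; 2758 is closer to y = 1902.
So the nearest intersection is the lower-left power point.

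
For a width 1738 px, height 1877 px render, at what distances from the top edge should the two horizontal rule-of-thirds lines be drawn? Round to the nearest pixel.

626 px and 1251 px

1877 / 3 = 625.67, so the horizontal lines sit at one and two thirds of 1877.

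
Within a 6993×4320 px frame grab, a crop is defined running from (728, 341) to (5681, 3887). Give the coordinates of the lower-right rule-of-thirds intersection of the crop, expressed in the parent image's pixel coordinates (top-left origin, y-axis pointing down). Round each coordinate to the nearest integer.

Crop width = 5681 − 728 = 4953 px; one third is 1651.00 px.
Crop height = 3887 − 341 = 3546 px; one third is 1182.00 px.
The lower-right point is two-thirds across and two-thirds down within the crop:
x = 728 + 2 × 1651.00 ≈ 4030; y = 341 + 2 × 1182.00 ≈ 2705.

x = 4030 px, y = 2705 px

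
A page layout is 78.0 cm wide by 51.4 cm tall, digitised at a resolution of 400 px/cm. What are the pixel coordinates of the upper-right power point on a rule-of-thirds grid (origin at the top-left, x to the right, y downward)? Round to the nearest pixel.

In pixels the canvas is 78.0 × 400 = 31200 wide and 51.4 × 400 = 20560 tall.
The upper-right point is two-thirds across and one-third down:
x = 2 × 31200/3 ≈ 20800; y = 1 × 20560/3 ≈ 6853.

x = 20800 px, y = 6853 px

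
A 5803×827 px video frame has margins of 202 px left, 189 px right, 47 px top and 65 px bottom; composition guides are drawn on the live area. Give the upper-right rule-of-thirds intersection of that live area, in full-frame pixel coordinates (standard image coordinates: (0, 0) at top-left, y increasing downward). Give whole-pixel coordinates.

x = 3810 px, y = 285 px

Content width = 5803 − 202 − 189 = 5412 px; content height = 827 − 47 − 65 = 715 px.
Upper-right is two-thirds across and one-third down within the live area.
x = 202 + 2 × 5412/3 = 202 + 3608.00 ≈ 3810
y = 47 + 1 × 715/3 = 47 + 238.33 ≈ 285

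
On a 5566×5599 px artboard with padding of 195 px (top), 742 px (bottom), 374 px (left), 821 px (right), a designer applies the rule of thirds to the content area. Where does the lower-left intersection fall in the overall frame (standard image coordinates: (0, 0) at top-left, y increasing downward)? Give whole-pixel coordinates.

Content width = 5566 − 374 − 821 = 4371 px; content height = 5599 − 195 − 742 = 4662 px.
Lower-left is one-third across and two-thirds down within the content area.
x = 374 + 1 × 4371/3 = 374 + 1457.00 ≈ 1831
y = 195 + 2 × 4662/3 = 195 + 3108.00 ≈ 3303

x = 1831 px, y = 3303 px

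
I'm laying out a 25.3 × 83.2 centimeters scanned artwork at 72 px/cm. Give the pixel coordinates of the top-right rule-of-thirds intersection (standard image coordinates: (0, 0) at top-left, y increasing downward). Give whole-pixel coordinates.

x = 1214 px, y = 1997 px

In pixels the canvas is 25.3 × 72 = 1821.6 wide and 83.2 × 72 = 5990.4 tall.
The top-right point is two-thirds across and one-third down:
x = 2 × 1821.6/3 ≈ 1214; y = 1 × 5990.4/3 ≈ 1997.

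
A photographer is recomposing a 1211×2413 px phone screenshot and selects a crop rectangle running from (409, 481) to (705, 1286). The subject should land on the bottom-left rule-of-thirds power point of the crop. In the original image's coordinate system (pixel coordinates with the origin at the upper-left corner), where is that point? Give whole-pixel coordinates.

(508, 1018)

Crop width = 705 − 409 = 296 px; one third is 98.67 px.
Crop height = 1286 − 481 = 805 px; one third is 268.33 px.
The bottom-left point is one-third across and two-thirds down within the crop:
x = 409 + 1 × 98.67 ≈ 508; y = 481 + 2 × 268.33 ≈ 1018.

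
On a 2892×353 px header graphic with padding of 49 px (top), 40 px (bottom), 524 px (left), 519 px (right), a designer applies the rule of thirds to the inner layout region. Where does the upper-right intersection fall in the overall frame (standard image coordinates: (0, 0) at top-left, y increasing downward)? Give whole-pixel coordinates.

Content width = 2892 − 524 − 519 = 1849 px; content height = 353 − 49 − 40 = 264 px.
Upper-right is two-thirds across and one-third down within the inner layout region.
x = 524 + 2 × 1849/3 = 524 + 1232.67 ≈ 1757
y = 49 + 1 × 264/3 = 49 + 88.00 ≈ 137

(1757, 137)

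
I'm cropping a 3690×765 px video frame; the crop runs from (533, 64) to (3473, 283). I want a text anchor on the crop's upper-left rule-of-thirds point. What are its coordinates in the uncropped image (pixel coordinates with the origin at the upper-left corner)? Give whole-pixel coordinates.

Crop width = 3473 − 533 = 2940 px; one third is 980.00 px.
Crop height = 283 − 64 = 219 px; one third is 73.00 px.
The upper-left point is one-third across and one-third down within the crop:
x = 533 + 1 × 980.00 ≈ 1513; y = 64 + 1 × 73.00 ≈ 137.

x = 1513 px, y = 137 px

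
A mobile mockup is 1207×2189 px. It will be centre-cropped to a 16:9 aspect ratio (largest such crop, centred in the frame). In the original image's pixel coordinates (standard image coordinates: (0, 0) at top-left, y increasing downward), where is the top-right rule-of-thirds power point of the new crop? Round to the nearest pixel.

(805, 981)

1207/2189 < 16/9, so the 16:9 crop keeps the full width 1207 and trims height to 1207 × 9/16 = 678.94 px.
Top offset = (2189 − 678.94)/2 = 755.03 px; left offset = 0.
Top-right is two-thirds across and one-third down within the crop:
x = 0.00 + 2 × 1207.00/3 ≈ 805; y = 755.03 + 1 × 678.94/3 ≈ 981.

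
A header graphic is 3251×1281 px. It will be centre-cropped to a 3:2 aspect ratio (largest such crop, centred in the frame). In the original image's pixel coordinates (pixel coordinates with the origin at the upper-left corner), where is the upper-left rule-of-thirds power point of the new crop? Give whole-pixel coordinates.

(1305, 427)

3251/1281 > 3/2, so the 3:2 crop keeps the full height 1281 and trims width to 1281 × 3/2 = 1921.50 px.
Left offset = (3251 − 1921.50)/2 = 664.75 px; top offset = 0.
Upper-left is one-third across and one-third down within the crop:
x = 664.75 + 1 × 1921.50/3 ≈ 1305; y = 0.00 + 1 × 1281.00/3 ≈ 427.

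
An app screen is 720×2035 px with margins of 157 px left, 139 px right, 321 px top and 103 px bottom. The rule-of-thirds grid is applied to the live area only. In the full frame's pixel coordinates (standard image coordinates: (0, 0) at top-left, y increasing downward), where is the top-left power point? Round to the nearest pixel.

x = 298 px, y = 858 px

Content width = 720 − 157 − 139 = 424 px; content height = 2035 − 321 − 103 = 1611 px.
Top-left is one-third across and one-third down within the live area.
x = 157 + 1 × 424/3 = 157 + 141.33 ≈ 298
y = 321 + 1 × 1611/3 = 321 + 537.00 ≈ 858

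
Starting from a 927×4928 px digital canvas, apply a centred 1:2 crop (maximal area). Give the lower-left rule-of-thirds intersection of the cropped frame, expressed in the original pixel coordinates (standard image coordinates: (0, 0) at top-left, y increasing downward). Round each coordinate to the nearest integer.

927/4928 < 1/2, so the 1:2 crop keeps the full width 927 and trims height to 927 × 2/1 = 1854.00 px.
Top offset = (4928 − 1854.00)/2 = 1537.00 px; left offset = 0.
Lower-left is one-third across and two-thirds down within the crop:
x = 0.00 + 1 × 927.00/3 ≈ 309; y = 1537.00 + 2 × 1854.00/3 ≈ 2773.

x = 309 px, y = 2773 px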